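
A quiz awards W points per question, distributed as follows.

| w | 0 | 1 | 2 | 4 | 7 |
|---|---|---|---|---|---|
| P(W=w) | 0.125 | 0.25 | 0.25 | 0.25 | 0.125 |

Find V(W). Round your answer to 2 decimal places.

E[W] = (0)(0.125) + (1)(0.25) + (2)(0.25) + (4)(0.25) + (7)(0.125) = 2.625
E[W²] = (0)²(0.125) + (1)²(0.25) + (2)²(0.25) + (4)²(0.25) + (7)²(0.125) = 11.375
V(W) = E[W²] − (E[W])² = 11.375 − (2.625)² = 4.484375

4.48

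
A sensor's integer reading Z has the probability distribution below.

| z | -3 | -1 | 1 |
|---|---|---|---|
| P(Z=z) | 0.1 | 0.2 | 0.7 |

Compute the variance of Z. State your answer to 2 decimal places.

1.76

E[Z] = (-3)(0.1) + (-1)(0.2) + (1)(0.7) = 0.2
E[Z²] = (-3)²(0.1) + (-1)²(0.2) + (1)²(0.7) = 1.8
V(Z) = E[Z²] − (E[Z])² = 1.8 − (0.2)² = 1.76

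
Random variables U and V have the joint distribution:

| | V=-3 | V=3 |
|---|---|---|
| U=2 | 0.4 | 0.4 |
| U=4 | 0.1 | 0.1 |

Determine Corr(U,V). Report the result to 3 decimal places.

E[U] = 2.4,  E[V] = 0
E[UV] = 0
Cov(U,V) = E[UV] − E[U]E[V] = 0 − (2.4)(0) = 0
Var(U) = 0.64,  Var(V) = 9
ρ = 0 / √(0.64·9) ≈ 0.000

0.000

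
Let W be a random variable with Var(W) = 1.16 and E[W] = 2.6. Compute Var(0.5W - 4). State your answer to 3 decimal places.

Var(0.5W - 4) = (0.5)²·Var(W) = 0.25·1.16 = 0.29

0.290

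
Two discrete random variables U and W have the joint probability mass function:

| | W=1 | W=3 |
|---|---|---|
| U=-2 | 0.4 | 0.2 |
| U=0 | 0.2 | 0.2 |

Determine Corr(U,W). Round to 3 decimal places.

E[U] = -1.2,  E[W] = 1.8
E[UW] = -2
Cov(U,W) = E[UW] − E[U]E[W] = -2 − (-1.2)(1.8) = 0.16
V(U) = 0.96,  V(W) = 0.96
ρ = 0.16 / √(0.96·0.96) ≈ 0.167

0.167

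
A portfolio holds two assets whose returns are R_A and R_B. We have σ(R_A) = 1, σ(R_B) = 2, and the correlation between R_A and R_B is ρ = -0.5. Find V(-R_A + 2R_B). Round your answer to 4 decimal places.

V(R_A) = (1)² = 1;  V(R_B) = (2)² = 4
cov(R_A,R_B) = ρ·σ(R_A)·σ(R_B) = -0.5·1·2 = -1
V(-R_A + 2R_B) = (-1)²·V(R_A) + (2)²·V(R_B) + 2·(-1)·(2)·cov(R_A,R_B)
= 1·1 + 4·4 + -4·-1 = 21

21.0000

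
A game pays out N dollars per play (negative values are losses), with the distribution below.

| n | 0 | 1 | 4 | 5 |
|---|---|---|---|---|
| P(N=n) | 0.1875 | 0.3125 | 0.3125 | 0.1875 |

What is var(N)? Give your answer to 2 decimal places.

E[N] = (0)(0.1875) + (1)(0.3125) + (4)(0.3125) + (5)(0.1875) = 2.5
E[N²] = (0)²(0.1875) + (1)²(0.3125) + (4)²(0.3125) + (5)²(0.1875) = 10
var(N) = E[N²] − (E[N])² = 10 − (2.5)² = 3.75

3.75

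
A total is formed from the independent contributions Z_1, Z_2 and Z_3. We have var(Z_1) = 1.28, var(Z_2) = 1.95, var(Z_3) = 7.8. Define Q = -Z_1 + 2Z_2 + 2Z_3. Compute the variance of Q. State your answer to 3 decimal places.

40.280

By independence, var(Q) = (-1)²var(Z_1) + (2)²var(Z_2) + (2)²var(Z_3)
= (-1)²·1.28 + (2)²·1.95 + (2)²·7.8 = 40.28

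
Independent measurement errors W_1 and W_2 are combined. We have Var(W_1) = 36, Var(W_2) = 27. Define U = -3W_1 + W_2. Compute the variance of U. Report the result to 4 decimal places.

351.0000

By independence, Var(U) = (-3)²Var(W_1) + (1)²Var(W_2)
= (-3)²·36 + (1)²·27 = 351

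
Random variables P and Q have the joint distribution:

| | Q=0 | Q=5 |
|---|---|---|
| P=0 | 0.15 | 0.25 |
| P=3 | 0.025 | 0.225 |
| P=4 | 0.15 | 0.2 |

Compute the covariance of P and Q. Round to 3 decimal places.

E[P] = 2.15,  E[Q] = 3.375
E[PQ] = 7.375
Cov(P,Q) = E[PQ] − E[P]E[Q] = 7.375 − (2.15)(3.375) = 0.11875

0.119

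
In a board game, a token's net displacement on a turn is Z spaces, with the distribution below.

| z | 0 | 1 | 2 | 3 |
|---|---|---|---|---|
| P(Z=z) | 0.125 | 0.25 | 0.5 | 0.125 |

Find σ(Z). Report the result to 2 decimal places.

0.86

E[Z] = (0)(0.125) + (1)(0.25) + (2)(0.5) + (3)(0.125) = 1.625
E[Z²] = (0)²(0.125) + (1)²(0.25) + (2)²(0.5) + (3)²(0.125) = 3.375
Var(Z) = E[Z²] − (E[Z])² = 3.375 − (1.625)² = 0.734375
σ(Z) = √0.734375 ≈ 0.86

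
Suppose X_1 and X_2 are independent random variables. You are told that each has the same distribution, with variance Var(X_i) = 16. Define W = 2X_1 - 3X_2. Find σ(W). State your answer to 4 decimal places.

By independence, Var(W) = (2)²Var(X_1) + (-3)²Var(X_2)
= (2)²·16 + (-3)²·16 = 208
σ(W) = √208 ≈ 14.4222

14.4222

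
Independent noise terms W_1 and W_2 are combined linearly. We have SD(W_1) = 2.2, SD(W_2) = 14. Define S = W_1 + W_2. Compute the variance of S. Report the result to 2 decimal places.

200.84

Var(W_1) = 4.84, Var(W_2) = 196
By independence, Var(S) = (1)²Var(W_1) + (1)²Var(W_2)
= (1)²·4.84 + (1)²·196 = 200.84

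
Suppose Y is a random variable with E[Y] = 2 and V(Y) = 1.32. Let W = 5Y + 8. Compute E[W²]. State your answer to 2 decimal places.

357.00

E[5Y + 8] = 5·2 + 8 = 18
V(5Y + 8) = (5)²·1.32 = 33
E[W²] = V(W) + (E[W])² = 33 + (18)² = 357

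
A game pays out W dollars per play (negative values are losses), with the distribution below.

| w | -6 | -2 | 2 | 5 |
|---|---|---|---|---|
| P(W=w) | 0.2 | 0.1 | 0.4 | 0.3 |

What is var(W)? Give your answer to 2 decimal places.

15.89

E[W] = (-6)(0.2) + (-2)(0.1) + (2)(0.4) + (5)(0.3) = 0.9
E[W²] = (-6)²(0.2) + (-2)²(0.1) + (2)²(0.4) + (5)²(0.3) = 16.7
var(W) = E[W²] − (E[W])² = 16.7 − (0.9)² = 15.89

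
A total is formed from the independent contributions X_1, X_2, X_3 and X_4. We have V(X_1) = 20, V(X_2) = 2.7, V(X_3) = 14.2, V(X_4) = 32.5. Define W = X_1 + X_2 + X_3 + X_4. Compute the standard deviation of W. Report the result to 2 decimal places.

By independence, V(W) = (1)²V(X_1) + (1)²V(X_2) + (1)²V(X_3) + (1)²V(X_4)
= (1)²·20 + (1)²·2.7 + (1)²·14.2 + (1)²·32.5 = 69.4
SD(W) = √69.4 ≈ 8.33

8.33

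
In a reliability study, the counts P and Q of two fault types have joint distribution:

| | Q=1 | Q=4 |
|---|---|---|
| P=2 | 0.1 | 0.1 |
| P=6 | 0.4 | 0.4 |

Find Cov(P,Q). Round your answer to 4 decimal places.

E[P] = 5.2,  E[Q] = 2.5
E[PQ] = 13
Cov(P,Q) = E[PQ] − E[P]E[Q] = 13 − (5.2)(2.5) = 0

0.0000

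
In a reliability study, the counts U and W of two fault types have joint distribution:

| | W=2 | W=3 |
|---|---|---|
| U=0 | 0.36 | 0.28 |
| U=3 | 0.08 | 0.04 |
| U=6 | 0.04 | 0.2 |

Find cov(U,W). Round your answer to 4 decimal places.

E[U] = 1.8,  E[W] = 2.52
E[UW] = 4.92
cov(U,W) = E[UW] − E[U]E[W] = 4.92 − (1.8)(2.52) = 0.384

0.3840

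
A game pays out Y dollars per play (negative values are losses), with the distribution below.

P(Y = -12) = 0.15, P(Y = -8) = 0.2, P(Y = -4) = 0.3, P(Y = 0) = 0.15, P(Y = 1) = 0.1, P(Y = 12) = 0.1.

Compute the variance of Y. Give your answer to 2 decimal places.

42.81

E[Y] = (-12)(0.15) + (-8)(0.2) + (-4)(0.3) + (0)(0.15) + (1)(0.1) + (12)(0.1) = -3.3
E[Y²] = (-12)²(0.15) + (-8)²(0.2) + (-4)²(0.3) + (0)²(0.15) + (1)²(0.1) + (12)²(0.1) = 53.7
Var(Y) = E[Y²] − (E[Y])² = 53.7 − (-3.3)² = 42.81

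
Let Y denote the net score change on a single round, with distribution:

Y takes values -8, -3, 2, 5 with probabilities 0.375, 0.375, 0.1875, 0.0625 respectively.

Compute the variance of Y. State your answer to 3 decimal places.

E[Y] = (-8)(0.375) + (-3)(0.375) + (2)(0.1875) + (5)(0.0625) = -3.4375
E[Y²] = (-8)²(0.375) + (-3)²(0.375) + (2)²(0.1875) + (5)²(0.0625) = 29.6875
Var(Y) = E[Y²] − (E[Y])² = 29.6875 − (-3.4375)² = 17.87109375

17.871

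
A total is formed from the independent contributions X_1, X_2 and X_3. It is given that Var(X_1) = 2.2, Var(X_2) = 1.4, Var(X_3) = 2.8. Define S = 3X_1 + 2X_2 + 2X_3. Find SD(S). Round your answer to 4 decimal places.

6.0498

By independence, Var(S) = (3)²Var(X_1) + (2)²Var(X_2) + (2)²Var(X_3)
= (3)²·2.2 + (2)²·1.4 + (2)²·2.8 = 36.6
SD(S) = √36.6 ≈ 6.0498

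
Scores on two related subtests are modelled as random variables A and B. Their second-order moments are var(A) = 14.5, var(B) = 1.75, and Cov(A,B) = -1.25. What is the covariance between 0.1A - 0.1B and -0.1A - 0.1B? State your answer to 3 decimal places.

Cov(0.1A - 0.1B, -0.1A - 0.1B) = (0.1)(-0.1)var(A) + (-0.1)(-0.1)var(B) + [(0.1)(-0.1) + (-0.1)(-0.1)]Cov(A,B)
= -0.01·14.5 + 0.01·1.75 + 0·-1.25 = -0.1275

-0.128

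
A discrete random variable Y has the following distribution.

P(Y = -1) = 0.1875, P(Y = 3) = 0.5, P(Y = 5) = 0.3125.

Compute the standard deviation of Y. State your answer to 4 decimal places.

E[Y] = (-1)(0.1875) + (3)(0.5) + (5)(0.3125) = 2.875
E[Y²] = (-1)²(0.1875) + (3)²(0.5) + (5)²(0.3125) = 12.5
V(Y) = E[Y²] − (E[Y])² = 12.5 − (2.875)² = 4.234375
SD(Y) = √4.234375 ≈ 2.0578

2.0578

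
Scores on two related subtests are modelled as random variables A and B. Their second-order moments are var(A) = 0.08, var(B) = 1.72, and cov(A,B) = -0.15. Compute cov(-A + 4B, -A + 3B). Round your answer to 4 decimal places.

21.7700

cov(-A + 4B, -A + 3B) = (-1)(-1)var(A) + (4)(3)var(B) + [(-1)(3) + (4)(-1)]cov(A,B)
= 1·0.08 + 12·1.72 + -7·-0.15 = 21.77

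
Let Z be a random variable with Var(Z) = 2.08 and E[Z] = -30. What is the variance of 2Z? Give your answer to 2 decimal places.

8.32

Var(2Z) = (2)²·Var(Z) = 4·2.08 = 8.32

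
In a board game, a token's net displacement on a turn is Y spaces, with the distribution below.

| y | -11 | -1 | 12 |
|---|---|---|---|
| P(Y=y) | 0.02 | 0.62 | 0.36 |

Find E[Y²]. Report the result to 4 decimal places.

E[Y²] = (-11)²(0.02) + (-1)²(0.62) + (12)²(0.36) = 54.88

54.8800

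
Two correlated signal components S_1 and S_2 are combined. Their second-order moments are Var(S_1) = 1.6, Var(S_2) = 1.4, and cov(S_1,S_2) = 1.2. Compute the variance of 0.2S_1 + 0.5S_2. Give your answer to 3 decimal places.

Var(0.2S_1 + 0.5S_2) = (0.2)²·Var(S_1) + (0.5)²·Var(S_2) + 2·(0.2)·(0.5)·cov(S_1,S_2)
= 0.04·1.6 + 0.25·1.4 + 0.2·1.2 = 0.654

0.654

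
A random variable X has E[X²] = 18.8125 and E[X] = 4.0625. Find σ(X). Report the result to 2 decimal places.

var(X) = 18.8125 − (4.0625)² = 2.30859375
σ(X) = √2.30859375 ≈ 1.52

1.52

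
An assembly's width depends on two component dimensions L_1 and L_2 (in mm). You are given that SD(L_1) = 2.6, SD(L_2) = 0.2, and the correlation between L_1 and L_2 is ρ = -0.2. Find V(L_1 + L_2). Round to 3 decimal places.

V(L_1) = (2.6)² = 6.76;  V(L_2) = (0.2)² = 0.04
Cov(L_1,L_2) = ρ·SD(L_1)·SD(L_2) = -0.2·2.6·0.2 = -0.104
V(L_1 + L_2) = (1)²·V(L_1) + (1)²·V(L_2) + 2·(1)·(1)·Cov(L_1,L_2)
= 1·6.76 + 1·0.04 + 2·-0.104 = 6.592

6.592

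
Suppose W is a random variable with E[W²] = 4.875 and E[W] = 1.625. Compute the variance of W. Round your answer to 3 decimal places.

var(W) = 4.875 − (1.625)² = 2.234375

2.234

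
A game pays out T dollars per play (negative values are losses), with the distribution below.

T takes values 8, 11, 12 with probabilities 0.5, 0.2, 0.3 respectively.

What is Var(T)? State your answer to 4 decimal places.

E[T] = (8)(0.5) + (11)(0.2) + (12)(0.3) = 9.8
E[T²] = (8)²(0.5) + (11)²(0.2) + (12)²(0.3) = 99.4
Var(T) = E[T²] − (E[T])² = 99.4 − (9.8)² = 3.36

3.3600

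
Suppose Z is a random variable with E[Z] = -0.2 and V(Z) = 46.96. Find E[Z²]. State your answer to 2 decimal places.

47.00

E[Z²] = V(Z) + (E[Z])² = 46.96 + (-0.2)² = 47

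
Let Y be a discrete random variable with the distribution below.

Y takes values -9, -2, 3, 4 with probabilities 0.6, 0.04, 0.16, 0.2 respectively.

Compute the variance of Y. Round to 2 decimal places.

E[Y] = (-9)(0.6) + (-2)(0.04) + (3)(0.16) + (4)(0.2) = -4.2
E[Y²] = (-9)²(0.6) + (-2)²(0.04) + (3)²(0.16) + (4)²(0.2) = 53.4
Var(Y) = E[Y²] − (E[Y])² = 53.4 − (-4.2)² = 35.76

35.76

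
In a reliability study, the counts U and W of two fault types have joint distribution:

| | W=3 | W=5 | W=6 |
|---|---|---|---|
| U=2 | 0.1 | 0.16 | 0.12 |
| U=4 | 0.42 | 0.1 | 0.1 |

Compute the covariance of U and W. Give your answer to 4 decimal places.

-0.4632

E[U] = 3.24,  E[W] = 4.18
E[UW] = 13.08
cov(U,W) = E[UW] − E[U]E[W] = 13.08 − (3.24)(4.18) = -0.4632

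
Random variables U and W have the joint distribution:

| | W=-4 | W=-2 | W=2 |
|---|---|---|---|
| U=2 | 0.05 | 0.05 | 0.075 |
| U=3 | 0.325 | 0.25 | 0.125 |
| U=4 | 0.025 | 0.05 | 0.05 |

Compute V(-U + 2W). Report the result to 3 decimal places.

22.698

E[U] = 2.95,  E[W] = -1.8,  E[UW] = -5.35
V(U) = 9 − (2.95)² = 0.2975;  V(W) = 8.8 − (-1.8)² = 5.56
cov(U,W) = -5.35 − (2.95)(-1.8) = -0.04
V(-U + 2W) = (-1)²·0.2975 + (2)²·5.56 + 2·(-1)·(2)·-0.04 = 22.6975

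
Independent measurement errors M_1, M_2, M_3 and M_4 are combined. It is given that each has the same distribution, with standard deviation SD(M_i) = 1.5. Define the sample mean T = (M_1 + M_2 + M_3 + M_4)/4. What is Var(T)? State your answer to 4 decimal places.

0.5625

Var(M_i) = (1.5)² = 2.25
By independence, Var(T) = (0.25)²Var(M_1) + (0.25)²Var(M_2) + (0.25)²Var(M_3) + (0.25)²Var(M_4)
= (0.25)²·2.25 + (0.25)²·2.25 + (0.25)²·2.25 + (0.25)²·2.25 = 0.5625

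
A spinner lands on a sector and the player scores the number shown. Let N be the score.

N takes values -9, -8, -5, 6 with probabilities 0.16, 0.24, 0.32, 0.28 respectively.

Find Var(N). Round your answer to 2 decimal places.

E[N] = (-9)(0.16) + (-8)(0.24) + (-5)(0.32) + (6)(0.28) = -3.28
E[N²] = (-9)²(0.16) + (-8)²(0.24) + (-5)²(0.32) + (6)²(0.28) = 46.4
Var(N) = E[N²] − (E[N])² = 46.4 − (-3.28)² = 35.6416

35.64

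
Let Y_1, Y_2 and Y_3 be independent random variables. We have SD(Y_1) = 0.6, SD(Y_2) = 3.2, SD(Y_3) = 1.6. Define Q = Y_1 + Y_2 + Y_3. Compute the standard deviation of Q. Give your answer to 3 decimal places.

3.628

Var(Y_1) = 0.36, Var(Y_2) = 10.24, Var(Y_3) = 2.56
By independence, Var(Q) = (1)²Var(Y_1) + (1)²Var(Y_2) + (1)²Var(Y_3)
= (1)²·0.36 + (1)²·10.24 + (1)²·2.56 = 13.16
SD(Q) = √13.16 ≈ 3.628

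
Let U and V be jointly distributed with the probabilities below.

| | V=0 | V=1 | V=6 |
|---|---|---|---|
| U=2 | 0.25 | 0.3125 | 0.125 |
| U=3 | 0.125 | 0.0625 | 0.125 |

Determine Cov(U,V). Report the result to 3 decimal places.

0.227

E[U] = 2.3125,  E[V] = 1.875
E[UV] = 4.5625
Cov(U,V) = E[UV] − E[U]E[V] = 4.5625 − (2.3125)(1.875) = 0.2265625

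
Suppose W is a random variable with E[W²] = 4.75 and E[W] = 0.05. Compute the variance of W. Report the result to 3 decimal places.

var(W) = 4.75 − (0.05)² = 4.7475

4.748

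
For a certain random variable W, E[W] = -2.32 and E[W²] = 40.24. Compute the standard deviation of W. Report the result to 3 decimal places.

V(W) = 40.24 − (-2.32)² = 34.8576
SD(W) = √34.8576 ≈ 5.904

5.904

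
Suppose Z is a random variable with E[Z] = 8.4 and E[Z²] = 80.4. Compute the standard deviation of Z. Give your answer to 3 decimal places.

Var(Z) = 80.4 − (8.4)² = 9.84
sd(Z) = √9.84 ≈ 3.137

3.137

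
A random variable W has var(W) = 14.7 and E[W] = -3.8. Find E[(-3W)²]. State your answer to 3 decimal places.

E[-3W] = -3·-3.8 = 11.4
var(-3W) = (-3)²·14.7 = 132.3
E[(-3W)²] = var((-3W)) + (E[(-3W)])² = 132.3 + (11.4)² = 262.26

262.260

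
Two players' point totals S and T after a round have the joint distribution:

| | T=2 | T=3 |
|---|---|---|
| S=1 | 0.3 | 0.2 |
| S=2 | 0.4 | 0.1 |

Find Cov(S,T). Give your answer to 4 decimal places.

-0.0500

E[S] = 1.5,  E[T] = 2.3
E[ST] = 3.4
Cov(S,T) = E[ST] − E[S]E[T] = 3.4 − (1.5)(2.3) = -0.05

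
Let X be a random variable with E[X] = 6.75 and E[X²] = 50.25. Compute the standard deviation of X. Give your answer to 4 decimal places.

var(X) = 50.25 − (6.75)² = 4.6875
SD(X) = √4.6875 ≈ 2.1651

2.1651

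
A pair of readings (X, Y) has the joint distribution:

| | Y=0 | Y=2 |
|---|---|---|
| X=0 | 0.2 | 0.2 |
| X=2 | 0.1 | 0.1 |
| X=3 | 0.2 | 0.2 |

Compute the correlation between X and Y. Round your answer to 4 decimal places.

E[X] = 1.6,  E[Y] = 1
E[XY] = 1.6
cov(X,Y) = E[XY] − E[X]E[Y] = 1.6 − (1.6)(1) = 0
V(X) = 1.84,  V(Y) = 1
ρ = 0 / √(1.84·1) ≈ 0.0000

0.0000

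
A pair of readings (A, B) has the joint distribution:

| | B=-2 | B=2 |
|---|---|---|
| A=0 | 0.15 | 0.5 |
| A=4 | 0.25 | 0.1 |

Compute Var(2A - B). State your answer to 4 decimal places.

25.4400

E[A] = 1.4,  E[B] = 0.4,  E[AB] = -1.2
Var(A) = 5.6 − (1.4)² = 3.64;  Var(B) = 4 − (0.4)² = 3.84
cov(A,B) = -1.2 − (1.4)(0.4) = -1.76
Var(2A - B) = (2)²·3.64 + (-1)²·3.84 + 2·(2)·(-1)·-1.76 = 25.44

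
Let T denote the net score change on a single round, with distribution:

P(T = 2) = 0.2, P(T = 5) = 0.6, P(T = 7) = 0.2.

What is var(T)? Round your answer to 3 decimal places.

E[T] = (2)(0.2) + (5)(0.6) + (7)(0.2) = 4.8
E[T²] = (2)²(0.2) + (5)²(0.6) + (7)²(0.2) = 25.6
var(T) = E[T²] − (E[T])² = 25.6 − (4.8)² = 2.56

2.560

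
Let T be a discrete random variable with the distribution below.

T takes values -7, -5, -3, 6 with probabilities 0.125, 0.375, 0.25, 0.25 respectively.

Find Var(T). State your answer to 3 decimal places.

22.750

E[T] = (-7)(0.125) + (-5)(0.375) + (-3)(0.25) + (6)(0.25) = -2
E[T²] = (-7)²(0.125) + (-5)²(0.375) + (-3)²(0.25) + (6)²(0.25) = 26.75
Var(T) = E[T²] − (E[T])² = 26.75 − (-2)² = 22.75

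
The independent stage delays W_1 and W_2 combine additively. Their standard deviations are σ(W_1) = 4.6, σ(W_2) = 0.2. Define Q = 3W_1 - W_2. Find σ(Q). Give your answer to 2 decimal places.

Var(W_1) = 21.16, Var(W_2) = 0.04
By independence, Var(Q) = (3)²Var(W_1) + (-1)²Var(W_2)
= (3)²·21.16 + (-1)²·0.04 = 190.48
σ(Q) = √190.48 ≈ 13.80

13.80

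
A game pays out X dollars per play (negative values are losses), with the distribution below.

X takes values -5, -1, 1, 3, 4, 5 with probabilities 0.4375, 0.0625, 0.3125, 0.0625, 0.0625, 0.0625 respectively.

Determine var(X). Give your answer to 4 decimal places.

13.0273

E[X] = (-5)(0.4375) + (-1)(0.0625) + (1)(0.3125) + (3)(0.0625) + (4)(0.0625) + (5)(0.0625) = -1.1875
E[X²] = (-5)²(0.4375) + (-1)²(0.0625) + (1)²(0.3125) + (3)²(0.0625) + (4)²(0.0625) + (5)²(0.0625) = 14.4375
var(X) = E[X²] − (E[X])² = 14.4375 − (-1.1875)² = 13.02734375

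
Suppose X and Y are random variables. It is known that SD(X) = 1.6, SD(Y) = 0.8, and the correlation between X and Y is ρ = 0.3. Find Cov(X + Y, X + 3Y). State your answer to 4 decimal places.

V(X) = (1.6)² = 2.56;  V(Y) = (0.8)² = 0.64
Cov(X,Y) = ρ·SD(X)·SD(Y) = 0.3·1.6·0.8 = 0.384
Cov(X + Y, X + 3Y) = (1)(1)V(X) + (1)(3)V(Y) + [(1)(3) + (1)(1)]Cov(X,Y)
= 1·2.56 + 3·0.64 + 4·0.384 = 6.016

6.0160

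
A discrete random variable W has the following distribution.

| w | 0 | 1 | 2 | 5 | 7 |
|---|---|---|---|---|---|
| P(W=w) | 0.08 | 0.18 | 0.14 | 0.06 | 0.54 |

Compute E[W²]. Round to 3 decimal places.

28.700

E[W²] = (0)²(0.08) + (1)²(0.18) + (2)²(0.14) + (5)²(0.06) + (7)²(0.54) = 28.7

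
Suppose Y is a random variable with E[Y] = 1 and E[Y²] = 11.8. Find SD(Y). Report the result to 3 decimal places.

var(Y) = 11.8 − (1)² = 10.8
SD(Y) = √10.8 ≈ 3.286

3.286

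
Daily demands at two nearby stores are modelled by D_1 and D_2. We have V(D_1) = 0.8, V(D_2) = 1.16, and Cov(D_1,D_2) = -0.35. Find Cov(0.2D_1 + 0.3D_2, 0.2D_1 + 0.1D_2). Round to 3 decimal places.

Cov(0.2D_1 + 0.3D_2, 0.2D_1 + 0.1D_2) = (0.2)(0.2)V(D_1) + (0.3)(0.1)V(D_2) + [(0.2)(0.1) + (0.3)(0.2)]Cov(D_1,D_2)
= 0.04·0.8 + 0.03·1.16 + 0.08·-0.35 = 0.0388

0.039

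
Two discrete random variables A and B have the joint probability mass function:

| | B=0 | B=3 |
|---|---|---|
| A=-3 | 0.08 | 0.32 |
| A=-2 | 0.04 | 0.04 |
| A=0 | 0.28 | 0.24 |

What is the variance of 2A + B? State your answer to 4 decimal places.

7.7536

E[A] = -1.36,  E[B] = 1.8,  E[AB] = -3.12
Var(A) = 3.92 − (-1.36)² = 2.0704;  Var(B) = 5.4 − (1.8)² = 2.16
cov(A,B) = -3.12 − (-1.36)(1.8) = -0.672
Var(2A + B) = (2)²·2.0704 + (1)²·2.16 + 2·(2)·(1)·-0.672 = 7.7536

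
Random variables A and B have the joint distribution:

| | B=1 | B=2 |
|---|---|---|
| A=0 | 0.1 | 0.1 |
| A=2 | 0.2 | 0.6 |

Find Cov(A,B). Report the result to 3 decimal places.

0.080

E[A] = 1.6,  E[B] = 1.7
E[AB] = 2.8
Cov(A,B) = E[AB] − E[A]E[B] = 2.8 − (1.6)(1.7) = 0.08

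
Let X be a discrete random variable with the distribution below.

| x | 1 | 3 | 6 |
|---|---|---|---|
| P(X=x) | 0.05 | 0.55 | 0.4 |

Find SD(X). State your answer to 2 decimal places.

1.61

E[X] = (1)(0.05) + (3)(0.55) + (6)(0.4) = 4.1
E[X²] = (1)²(0.05) + (3)²(0.55) + (6)²(0.4) = 19.4
var(X) = E[X²] − (E[X])² = 19.4 − (4.1)² = 2.59
SD(X) = √2.59 ≈ 1.61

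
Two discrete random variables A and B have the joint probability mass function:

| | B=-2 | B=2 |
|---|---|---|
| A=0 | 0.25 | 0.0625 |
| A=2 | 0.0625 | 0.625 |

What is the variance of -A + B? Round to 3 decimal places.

E[A] = 1.375,  E[B] = 0.75,  E[AB] = 2.25
Var(A) = 2.75 − (1.375)² = 0.859375;  Var(B) = 4 − (0.75)² = 3.4375
Cov(A,B) = 2.25 − (1.375)(0.75) = 1.21875
Var(-A + B) = (-1)²·0.859375 + (1)²·3.4375 + 2·(-1)·(1)·1.21875 = 1.859375

1.859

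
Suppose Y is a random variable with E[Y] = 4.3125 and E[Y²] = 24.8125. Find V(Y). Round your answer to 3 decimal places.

6.215

V(Y) = 24.8125 − (4.3125)² = 6.21484375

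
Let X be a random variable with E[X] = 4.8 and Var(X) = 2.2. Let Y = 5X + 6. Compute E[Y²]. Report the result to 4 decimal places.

955.0000

E[5X + 6] = 5·4.8 + 6 = 30
Var(5X + 6) = (5)²·2.2 = 55
E[Y²] = Var(Y) + (E[Y])² = 55 + (30)² = 955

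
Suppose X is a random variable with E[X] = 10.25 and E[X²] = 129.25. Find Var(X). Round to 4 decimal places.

Var(X) = 129.25 − (10.25)² = 24.1875

24.1875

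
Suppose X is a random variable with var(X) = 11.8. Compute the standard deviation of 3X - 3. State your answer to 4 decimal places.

10.3053

var(3X - 3) = (3)²·11.8 = 106.2
sd(3X - 3) = √106.2 ≈ 10.3053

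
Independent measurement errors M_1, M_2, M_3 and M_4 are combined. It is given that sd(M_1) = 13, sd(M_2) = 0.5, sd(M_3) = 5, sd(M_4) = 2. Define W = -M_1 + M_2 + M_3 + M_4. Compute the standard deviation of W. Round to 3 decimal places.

V(M_1) = 169, V(M_2) = 0.25, V(M_3) = 25, V(M_4) = 4
By independence, V(W) = (-1)²V(M_1) + (1)²V(M_2) + (1)²V(M_3) + (1)²V(M_4)
= (-1)²·169 + (1)²·0.25 + (1)²·25 + (1)²·4 = 198.25
sd(W) = √198.25 ≈ 14.080

14.080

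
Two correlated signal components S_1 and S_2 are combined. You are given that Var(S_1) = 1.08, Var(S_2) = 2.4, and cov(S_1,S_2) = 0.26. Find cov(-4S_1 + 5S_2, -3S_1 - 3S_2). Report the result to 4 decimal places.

cov(-4S_1 + 5S_2, -3S_1 - 3S_2) = (-4)(-3)Var(S_1) + (5)(-3)Var(S_2) + [(-4)(-3) + (5)(-3)]cov(S_1,S_2)
= 12·1.08 + -15·2.4 + -3·0.26 = -23.82

-23.8200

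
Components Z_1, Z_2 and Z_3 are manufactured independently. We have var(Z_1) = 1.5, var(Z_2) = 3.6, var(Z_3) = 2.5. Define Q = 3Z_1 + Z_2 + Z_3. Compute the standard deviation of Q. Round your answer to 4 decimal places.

4.4272

By independence, var(Q) = (3)²var(Z_1) + (1)²var(Z_2) + (1)²var(Z_3)
= (3)²·1.5 + (1)²·3.6 + (1)²·2.5 = 19.6
SD(Q) = √19.6 ≈ 4.4272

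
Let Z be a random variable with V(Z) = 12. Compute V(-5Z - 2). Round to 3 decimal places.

V(-5Z - 2) = (-5)²·V(Z) = 25·12 = 300

300.000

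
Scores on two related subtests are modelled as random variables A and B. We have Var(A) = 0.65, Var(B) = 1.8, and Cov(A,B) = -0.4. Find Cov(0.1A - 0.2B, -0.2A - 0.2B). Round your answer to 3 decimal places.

0.051

Cov(0.1A - 0.2B, -0.2A - 0.2B) = (0.1)(-0.2)Var(A) + (-0.2)(-0.2)Var(B) + [(0.1)(-0.2) + (-0.2)(-0.2)]Cov(A,B)
= -0.02·0.65 + 0.04·1.8 + 0.02·-0.4 = 0.051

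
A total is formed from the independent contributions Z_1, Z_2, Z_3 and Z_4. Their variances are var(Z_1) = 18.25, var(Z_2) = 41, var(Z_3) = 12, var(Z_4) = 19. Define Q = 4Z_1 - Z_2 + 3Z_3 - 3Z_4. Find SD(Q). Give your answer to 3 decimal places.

By independence, var(Q) = (4)²var(Z_1) + (-1)²var(Z_2) + (3)²var(Z_3) + (-3)²var(Z_4)
= (4)²·18.25 + (-1)²·41 + (3)²·12 + (-3)²·19 = 612
SD(Q) = √612 ≈ 24.739

24.739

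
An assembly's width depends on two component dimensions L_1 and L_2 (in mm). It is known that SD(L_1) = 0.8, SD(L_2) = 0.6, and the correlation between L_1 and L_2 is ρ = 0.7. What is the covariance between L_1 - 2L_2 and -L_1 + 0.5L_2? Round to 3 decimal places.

var(L_1) = (0.8)² = 0.64;  var(L_2) = (0.6)² = 0.36
cov(L_1,L_2) = ρ·SD(L_1)·SD(L_2) = 0.7·0.8·0.6 = 0.336
cov(L_1 - 2L_2, -L_1 + 0.5L_2) = (1)(-1)var(L_1) + (-2)(0.5)var(L_2) + [(1)(0.5) + (-2)(-1)]cov(L_1,L_2)
= -1·0.64 + -1·0.36 + 2.5·0.336 = -0.16

-0.160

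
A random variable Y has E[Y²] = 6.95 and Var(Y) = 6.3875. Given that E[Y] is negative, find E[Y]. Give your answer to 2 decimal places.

-0.75

(E[Y])² = E[Y²] − Var(Y) = 6.95 − 6.3875 = 0.5625
E[Y] = −√0.5625 = -0.75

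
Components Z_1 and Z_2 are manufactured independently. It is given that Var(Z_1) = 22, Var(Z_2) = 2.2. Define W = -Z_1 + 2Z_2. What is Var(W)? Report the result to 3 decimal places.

By independence, Var(W) = (-1)²Var(Z_1) + (2)²Var(Z_2)
= (-1)²·22 + (2)²·2.2 = 30.8

30.800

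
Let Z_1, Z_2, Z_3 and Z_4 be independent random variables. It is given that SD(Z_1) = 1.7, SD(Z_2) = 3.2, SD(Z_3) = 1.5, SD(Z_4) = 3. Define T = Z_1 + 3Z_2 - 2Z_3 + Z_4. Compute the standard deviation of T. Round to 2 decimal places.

Var(Z_1) = 2.89, Var(Z_2) = 10.24, Var(Z_3) = 2.25, Var(Z_4) = 9
By independence, Var(T) = (1)²Var(Z_1) + (3)²Var(Z_2) + (-2)²Var(Z_3) + (1)²Var(Z_4)
= (1)²·2.89 + (3)²·10.24 + (-2)²·2.25 + (1)²·9 = 113.05
SD(T) = √113.05 ≈ 10.63

10.63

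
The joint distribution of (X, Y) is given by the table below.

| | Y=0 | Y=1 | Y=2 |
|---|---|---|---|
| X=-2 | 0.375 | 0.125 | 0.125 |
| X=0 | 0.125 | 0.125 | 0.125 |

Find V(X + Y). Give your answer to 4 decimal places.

2.0000

E[X] = -1.25,  E[Y] = 0.75,  E[XY] = -0.75
V(X) = 2.5 − (-1.25)² = 0.9375;  V(Y) = 1.25 − (0.75)² = 0.6875
Cov(X,Y) = -0.75 − (-1.25)(0.75) = 0.1875
V(X + Y) = (1)²·0.9375 + (1)²·0.6875 + 2·(1)·(1)·0.1875 = 2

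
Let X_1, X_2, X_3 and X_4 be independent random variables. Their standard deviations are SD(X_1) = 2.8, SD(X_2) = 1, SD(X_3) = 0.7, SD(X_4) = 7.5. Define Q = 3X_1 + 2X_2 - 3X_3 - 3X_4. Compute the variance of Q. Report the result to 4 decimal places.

V(X_1) = 7.84, V(X_2) = 1, V(X_3) = 0.49, V(X_4) = 56.25
By independence, V(Q) = (3)²V(X_1) + (2)²V(X_2) + (-3)²V(X_3) + (-3)²V(X_4)
= (3)²·7.84 + (2)²·1 + (-3)²·0.49 + (-3)²·56.25 = 585.22

585.2200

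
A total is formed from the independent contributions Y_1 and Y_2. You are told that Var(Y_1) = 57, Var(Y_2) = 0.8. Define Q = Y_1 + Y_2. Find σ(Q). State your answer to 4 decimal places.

By independence, Var(Q) = (1)²Var(Y_1) + (1)²Var(Y_2)
= (1)²·57 + (1)²·0.8 = 57.8
σ(Q) = √57.8 ≈ 7.6026

7.6026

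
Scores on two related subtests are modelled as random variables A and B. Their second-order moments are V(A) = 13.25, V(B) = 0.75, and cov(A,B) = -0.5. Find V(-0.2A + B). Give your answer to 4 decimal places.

V(-0.2A + B) = (-0.2)²·V(A) + (1)²·V(B) + 2·(-0.2)·(1)·cov(A,B)
= 0.04·13.25 + 1·0.75 + -0.4·-0.5 = 1.48

1.4800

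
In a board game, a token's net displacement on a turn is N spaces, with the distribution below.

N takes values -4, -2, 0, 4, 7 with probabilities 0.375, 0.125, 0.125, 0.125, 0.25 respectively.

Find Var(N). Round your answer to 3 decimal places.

E[N] = (-4)(0.375) + (-2)(0.125) + (0)(0.125) + (4)(0.125) + (7)(0.25) = 0.5
E[N²] = (-4)²(0.375) + (-2)²(0.125) + (0)²(0.125) + (4)²(0.125) + (7)²(0.25) = 20.75
Var(N) = E[N²] − (E[N])² = 20.75 − (0.5)² = 20.5

20.500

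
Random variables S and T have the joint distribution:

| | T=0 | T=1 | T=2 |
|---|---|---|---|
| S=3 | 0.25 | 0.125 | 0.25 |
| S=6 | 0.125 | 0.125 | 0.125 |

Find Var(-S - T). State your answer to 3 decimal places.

2.859

E[S] = 4.125,  E[T] = 1,  E[ST] = 4.125
Var(S) = 19.125 − (4.125)² = 2.109375;  Var(T) = 1.75 − (1)² = 0.75
Cov(S,T) = 4.125 − (4.125)(1) = 0
Var(-S - T) = (-1)²·2.109375 + (-1)²·0.75 + 2·(-1)·(-1)·0 = 2.859375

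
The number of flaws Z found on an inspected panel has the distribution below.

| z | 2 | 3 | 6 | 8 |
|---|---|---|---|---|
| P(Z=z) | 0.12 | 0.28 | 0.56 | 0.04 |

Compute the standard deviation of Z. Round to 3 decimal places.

E[Z] = (2)(0.12) + (3)(0.28) + (6)(0.56) + (8)(0.04) = 4.76
E[Z²] = (2)²(0.12) + (3)²(0.28) + (6)²(0.56) + (8)²(0.04) = 25.72
var(Z) = E[Z²] − (E[Z])² = 25.72 − (4.76)² = 3.0624
sd(Z) = √3.0624 ≈ 1.750

1.750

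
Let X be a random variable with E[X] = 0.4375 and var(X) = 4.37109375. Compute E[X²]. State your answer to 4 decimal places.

E[X²] = var(X) + (E[X])² = 4.37109375 + (0.4375)² = 4.5625

4.5625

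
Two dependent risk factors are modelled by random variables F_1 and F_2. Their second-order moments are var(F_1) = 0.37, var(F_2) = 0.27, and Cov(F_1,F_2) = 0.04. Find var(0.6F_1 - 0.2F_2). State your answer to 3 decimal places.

var(0.6F_1 - 0.2F_2) = (0.6)²·var(F_1) + (-0.2)²·var(F_2) + 2·(0.6)·(-0.2)·Cov(F_1,F_2)
= 0.36·0.37 + 0.04·0.27 + -0.24·0.04 = 0.1344

0.134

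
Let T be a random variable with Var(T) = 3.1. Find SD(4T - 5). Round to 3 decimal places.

7.043

Var(4T - 5) = (4)²·3.1 = 49.6
SD(4T - 5) = √49.6 ≈ 7.043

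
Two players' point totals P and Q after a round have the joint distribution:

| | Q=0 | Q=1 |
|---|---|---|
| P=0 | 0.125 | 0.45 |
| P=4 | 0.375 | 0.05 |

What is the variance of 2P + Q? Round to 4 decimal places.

13.2900

E[P] = 1.7,  E[Q] = 0.5,  E[PQ] = 0.2
Var(P) = 6.8 − (1.7)² = 3.91;  Var(Q) = 0.5 − (0.5)² = 0.25
Cov(P,Q) = 0.2 − (1.7)(0.5) = -0.65
Var(2P + Q) = (2)²·3.91 + (1)²·0.25 + 2·(2)·(1)·-0.65 = 13.29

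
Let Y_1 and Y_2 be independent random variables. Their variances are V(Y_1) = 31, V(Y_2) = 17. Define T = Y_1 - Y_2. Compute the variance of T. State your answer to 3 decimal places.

48.000

By independence, V(T) = (1)²V(Y_1) + (-1)²V(Y_2)
= (1)²·31 + (-1)²·17 = 48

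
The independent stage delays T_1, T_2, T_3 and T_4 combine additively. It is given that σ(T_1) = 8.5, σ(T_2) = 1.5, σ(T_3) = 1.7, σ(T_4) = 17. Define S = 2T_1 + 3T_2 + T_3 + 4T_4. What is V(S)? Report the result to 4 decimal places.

4936.1400

V(T_1) = 72.25, V(T_2) = 2.25, V(T_3) = 2.89, V(T_4) = 289
By independence, V(S) = (2)²V(T_1) + (3)²V(T_2) + (1)²V(T_3) + (4)²V(T_4)
= (2)²·72.25 + (3)²·2.25 + (1)²·2.89 + (4)²·289 = 4936.14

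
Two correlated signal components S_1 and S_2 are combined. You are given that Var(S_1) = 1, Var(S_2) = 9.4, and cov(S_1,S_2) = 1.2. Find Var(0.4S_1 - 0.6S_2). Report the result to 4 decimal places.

2.9680

Var(0.4S_1 - 0.6S_2) = (0.4)²·Var(S_1) + (-0.6)²·Var(S_2) + 2·(0.4)·(-0.6)·cov(S_1,S_2)
= 0.16·1 + 0.36·9.4 + -0.48·1.2 = 2.968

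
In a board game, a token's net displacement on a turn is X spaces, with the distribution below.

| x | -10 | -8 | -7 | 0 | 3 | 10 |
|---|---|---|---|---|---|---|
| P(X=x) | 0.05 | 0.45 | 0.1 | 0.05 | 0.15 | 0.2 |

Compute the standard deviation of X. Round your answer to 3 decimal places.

7.384

E[X] = (-10)(0.05) + (-8)(0.45) + (-7)(0.1) + (0)(0.05) + (3)(0.15) + (10)(0.2) = -2.35
E[X²] = (-10)²(0.05) + (-8)²(0.45) + (-7)²(0.1) + (0)²(0.05) + (3)²(0.15) + (10)²(0.2) = 60.05
V(X) = E[X²] − (E[X])² = 60.05 − (-2.35)² = 54.5275
SD(X) = √54.5275 ≈ 7.384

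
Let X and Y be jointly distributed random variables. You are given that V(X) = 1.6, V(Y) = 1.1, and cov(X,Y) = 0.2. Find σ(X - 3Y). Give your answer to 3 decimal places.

V(X - 3Y) = (1)²·V(X) + (-3)²·V(Y) + 2·(1)·(-3)·cov(X,Y)
= 1·1.6 + 9·1.1 + -6·0.2 = 10.3
σ(X - 3Y) = √10.3 ≈ 3.209

3.209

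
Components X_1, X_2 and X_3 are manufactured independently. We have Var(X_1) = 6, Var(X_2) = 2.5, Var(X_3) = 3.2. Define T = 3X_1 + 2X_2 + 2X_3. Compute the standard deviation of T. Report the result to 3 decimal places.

By independence, Var(T) = (3)²Var(X_1) + (2)²Var(X_2) + (2)²Var(X_3)
= (3)²·6 + (2)²·2.5 + (2)²·3.2 = 76.8
σ(T) = √76.8 ≈ 8.764

8.764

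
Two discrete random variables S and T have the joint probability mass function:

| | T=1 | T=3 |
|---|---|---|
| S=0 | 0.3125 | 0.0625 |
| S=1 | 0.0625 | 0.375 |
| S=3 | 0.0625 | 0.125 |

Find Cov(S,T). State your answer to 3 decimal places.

E[S] = 1,  E[T] = 2.125
E[ST] = 2.5
Cov(S,T) = E[ST] − E[S]E[T] = 2.5 − (1)(2.125) = 0.375

0.375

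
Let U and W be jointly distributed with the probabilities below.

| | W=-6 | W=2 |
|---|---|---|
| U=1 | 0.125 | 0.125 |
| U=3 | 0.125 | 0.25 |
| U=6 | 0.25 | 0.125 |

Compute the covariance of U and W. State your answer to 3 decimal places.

-1.500

E[U] = 3.625,  E[W] = -2
E[UW] = -8.75
Cov(U,W) = E[UW] − E[U]E[W] = -8.75 − (3.625)(-2) = -1.5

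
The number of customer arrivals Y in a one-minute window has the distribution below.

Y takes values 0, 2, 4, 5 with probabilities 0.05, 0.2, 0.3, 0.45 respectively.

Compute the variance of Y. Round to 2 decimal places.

2.03

E[Y] = (0)(0.05) + (2)(0.2) + (4)(0.3) + (5)(0.45) = 3.85
E[Y²] = (0)²(0.05) + (2)²(0.2) + (4)²(0.3) + (5)²(0.45) = 16.85
Var(Y) = E[Y²] − (E[Y])² = 16.85 − (3.85)² = 2.0275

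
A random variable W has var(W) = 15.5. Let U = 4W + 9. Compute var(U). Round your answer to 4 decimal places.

var(4W + 9) = (4)²·var(W) = 16·15.5 = 248

248.0000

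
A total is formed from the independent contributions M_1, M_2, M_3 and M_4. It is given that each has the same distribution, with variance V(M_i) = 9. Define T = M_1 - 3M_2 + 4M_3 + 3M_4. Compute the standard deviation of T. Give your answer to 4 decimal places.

17.7482

By independence, V(T) = (1)²V(M_1) + (-3)²V(M_2) + (4)²V(M_3) + (3)²V(M_4)
= (1)²·9 + (-3)²·9 + (4)²·9 + (3)²·9 = 315
SD(T) = √315 ≈ 17.7482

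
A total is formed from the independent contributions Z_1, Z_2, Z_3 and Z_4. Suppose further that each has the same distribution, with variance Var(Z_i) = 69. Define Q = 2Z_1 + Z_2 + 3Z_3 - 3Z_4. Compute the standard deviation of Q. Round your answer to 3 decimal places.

39.837

By independence, Var(Q) = (2)²Var(Z_1) + (1)²Var(Z_2) + (3)²Var(Z_3) + (-3)²Var(Z_4)
= (2)²·69 + (1)²·69 + (3)²·69 + (-3)²·69 = 1587
σ(Q) = √1587 ≈ 39.837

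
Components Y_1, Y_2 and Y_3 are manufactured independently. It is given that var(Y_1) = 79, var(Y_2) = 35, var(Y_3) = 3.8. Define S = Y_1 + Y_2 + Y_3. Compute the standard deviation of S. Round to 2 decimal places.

By independence, var(S) = (1)²var(Y_1) + (1)²var(Y_2) + (1)²var(Y_3)
= (1)²·79 + (1)²·35 + (1)²·3.8 = 117.8
SD(S) = √117.8 ≈ 10.85

10.85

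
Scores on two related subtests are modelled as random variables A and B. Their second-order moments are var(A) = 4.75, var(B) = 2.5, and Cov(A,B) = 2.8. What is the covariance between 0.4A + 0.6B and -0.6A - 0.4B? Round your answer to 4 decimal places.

-3.1960

Cov(0.4A + 0.6B, -0.6A - 0.4B) = (0.4)(-0.6)var(A) + (0.6)(-0.4)var(B) + [(0.4)(-0.4) + (0.6)(-0.6)]Cov(A,B)
= -0.24·4.75 + -0.24·2.5 + -0.52·2.8 = -3.196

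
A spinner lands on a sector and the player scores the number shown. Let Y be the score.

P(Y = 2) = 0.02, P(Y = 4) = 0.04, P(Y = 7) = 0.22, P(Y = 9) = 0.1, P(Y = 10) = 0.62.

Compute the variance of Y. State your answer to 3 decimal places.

E[Y] = (2)(0.02) + (4)(0.04) + (7)(0.22) + (9)(0.1) + (10)(0.62) = 8.84
E[Y²] = (2)²(0.02) + (4)²(0.04) + (7)²(0.22) + (9)²(0.1) + (10)²(0.62) = 81.6
Var(Y) = E[Y²] − (E[Y])² = 81.6 − (8.84)² = 3.4544

3.454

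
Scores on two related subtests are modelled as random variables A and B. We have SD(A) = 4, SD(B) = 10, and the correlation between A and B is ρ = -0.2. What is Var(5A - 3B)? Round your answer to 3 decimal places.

1540.000

Var(A) = (4)² = 16;  Var(B) = (10)² = 100
cov(A,B) = ρ·SD(A)·SD(B) = -0.2·4·10 = -8
Var(5A - 3B) = (5)²·Var(A) + (-3)²·Var(B) + 2·(5)·(-3)·cov(A,B)
= 25·16 + 9·100 + -30·-8 = 1540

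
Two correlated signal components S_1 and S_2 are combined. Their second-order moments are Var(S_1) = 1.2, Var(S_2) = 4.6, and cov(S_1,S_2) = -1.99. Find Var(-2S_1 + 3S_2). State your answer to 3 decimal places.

70.080

Var(-2S_1 + 3S_2) = (-2)²·Var(S_1) + (3)²·Var(S_2) + 2·(-2)·(3)·cov(S_1,S_2)
= 4·1.2 + 9·4.6 + -12·-1.99 = 70.08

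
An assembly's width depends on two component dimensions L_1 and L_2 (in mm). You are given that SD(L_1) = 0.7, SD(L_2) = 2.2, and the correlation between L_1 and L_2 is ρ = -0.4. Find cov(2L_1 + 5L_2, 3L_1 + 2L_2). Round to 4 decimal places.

39.6360

V(L_1) = (0.7)² = 0.49;  V(L_2) = (2.2)² = 4.84
cov(L_1,L_2) = ρ·SD(L_1)·SD(L_2) = -0.4·0.7·2.2 = -0.616
cov(2L_1 + 5L_2, 3L_1 + 2L_2) = (2)(3)V(L_1) + (5)(2)V(L_2) + [(2)(2) + (5)(3)]cov(L_1,L_2)
= 6·0.49 + 10·4.84 + 19·-0.616 = 39.636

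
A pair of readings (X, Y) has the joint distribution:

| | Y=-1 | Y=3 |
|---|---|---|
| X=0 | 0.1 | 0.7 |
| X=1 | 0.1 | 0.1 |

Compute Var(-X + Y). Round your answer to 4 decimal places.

E[X] = 0.2,  E[Y] = 2.2,  E[XY] = 0.2
Var(X) = 0.2 − (0.2)² = 0.16;  Var(Y) = 7.4 − (2.2)² = 2.56
cov(X,Y) = 0.2 − (0.2)(2.2) = -0.24
Var(-X + Y) = (-1)²·0.16 + (1)²·2.56 + 2·(-1)·(1)·-0.24 = 3.2

3.2000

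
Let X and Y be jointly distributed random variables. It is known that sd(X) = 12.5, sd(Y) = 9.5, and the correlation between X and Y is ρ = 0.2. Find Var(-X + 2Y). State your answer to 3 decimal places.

422.250

Var(X) = (12.5)² = 156.25;  Var(Y) = (9.5)² = 90.25
cov(X,Y) = ρ·sd(X)·sd(Y) = 0.2·12.5·9.5 = 23.75
Var(-X + 2Y) = (-1)²·Var(X) + (2)²·Var(Y) + 2·(-1)·(2)·cov(X,Y)
= 1·156.25 + 4·90.25 + -4·23.75 = 422.25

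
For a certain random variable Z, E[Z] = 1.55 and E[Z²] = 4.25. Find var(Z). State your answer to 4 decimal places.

var(Z) = 4.25 − (1.55)² = 1.8475

1.8475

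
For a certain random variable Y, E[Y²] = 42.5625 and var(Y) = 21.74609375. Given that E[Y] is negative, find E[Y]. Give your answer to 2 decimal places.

-4.56

(E[Y])² = E[Y²] − var(Y) = 42.5625 − 21.74609375 = 20.81640625
E[Y] = −√20.81640625 = -4.5625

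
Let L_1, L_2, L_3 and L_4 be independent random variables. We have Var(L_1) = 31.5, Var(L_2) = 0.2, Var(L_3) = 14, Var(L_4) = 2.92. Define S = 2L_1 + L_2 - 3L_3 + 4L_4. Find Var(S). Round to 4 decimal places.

298.9200

By independence, Var(S) = (2)²Var(L_1) + (1)²Var(L_2) + (-3)²Var(L_3) + (4)²Var(L_4)
= (2)²·31.5 + (1)²·0.2 + (-3)²·14 + (4)²·2.92 = 298.92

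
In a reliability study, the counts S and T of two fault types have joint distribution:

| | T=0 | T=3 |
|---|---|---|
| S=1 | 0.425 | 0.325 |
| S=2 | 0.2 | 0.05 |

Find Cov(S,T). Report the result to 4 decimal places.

-0.1313

E[S] = 1.25,  E[T] = 1.125
E[ST] = 1.275
Cov(S,T) = E[ST] − E[S]E[T] = 1.275 − (1.25)(1.125) = -0.13125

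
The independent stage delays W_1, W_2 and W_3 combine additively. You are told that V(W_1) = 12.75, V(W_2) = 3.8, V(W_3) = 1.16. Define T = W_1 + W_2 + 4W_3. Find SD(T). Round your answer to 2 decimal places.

By independence, V(T) = (1)²V(W_1) + (1)²V(W_2) + (4)²V(W_3)
= (1)²·12.75 + (1)²·3.8 + (4)²·1.16 = 35.11
SD(T) = √35.11 ≈ 5.93

5.93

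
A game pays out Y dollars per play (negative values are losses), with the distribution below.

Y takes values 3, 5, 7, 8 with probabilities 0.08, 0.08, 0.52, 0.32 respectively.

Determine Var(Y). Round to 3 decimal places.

E[Y] = (3)(0.08) + (5)(0.08) + (7)(0.52) + (8)(0.32) = 6.84
E[Y²] = (3)²(0.08) + (5)²(0.08) + (7)²(0.52) + (8)²(0.32) = 48.68
Var(Y) = E[Y²] − (E[Y])² = 48.68 − (6.84)² = 1.8944

1.894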